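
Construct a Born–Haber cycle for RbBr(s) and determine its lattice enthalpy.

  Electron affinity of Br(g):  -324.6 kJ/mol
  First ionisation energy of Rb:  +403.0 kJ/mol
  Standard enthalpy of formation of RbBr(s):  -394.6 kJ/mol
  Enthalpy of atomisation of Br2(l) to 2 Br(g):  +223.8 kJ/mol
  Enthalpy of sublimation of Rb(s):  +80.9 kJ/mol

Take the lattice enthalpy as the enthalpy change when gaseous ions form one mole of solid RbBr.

ΔHf° = 1·ΔHsub + 1·(ΣIE) + 1/2·D(Br2) + 1·EA + U
-394.6 = 1·(+80.9) + 1·(+403.0) + 1/2·(+223.8) + 1·(-324.6) + U
U = -394.6 − (+271.2) = -665.8 kJ/mol

U = -665.8 kJ/mol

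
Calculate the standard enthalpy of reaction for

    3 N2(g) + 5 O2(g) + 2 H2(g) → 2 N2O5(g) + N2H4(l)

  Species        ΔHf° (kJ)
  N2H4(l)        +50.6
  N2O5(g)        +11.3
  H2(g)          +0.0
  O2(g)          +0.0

Products: 2·(+11.3) + 1·(+50.6) = +73.2
Reactants: 3·(+0.0) + 5·(+0.0) + 2·(+0.0) = +0.0
ΔHrxn = (+73.2) − (+0.0) = 73.2 kJ

ΔHrxn = 73.2 kJ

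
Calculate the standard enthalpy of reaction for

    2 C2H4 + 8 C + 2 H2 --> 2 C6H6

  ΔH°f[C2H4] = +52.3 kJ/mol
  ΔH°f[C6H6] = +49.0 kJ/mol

Products: 2·(+49.0) = +98.0
Reactants: 2·(+52.3) + 8·(+0.0) + 2·(+0.0) = +104.6
ΔH°rxn = (+98.0) − (+104.6) = -6.6 kJ/mol

ΔH°rxn = -6.6 kJ/mol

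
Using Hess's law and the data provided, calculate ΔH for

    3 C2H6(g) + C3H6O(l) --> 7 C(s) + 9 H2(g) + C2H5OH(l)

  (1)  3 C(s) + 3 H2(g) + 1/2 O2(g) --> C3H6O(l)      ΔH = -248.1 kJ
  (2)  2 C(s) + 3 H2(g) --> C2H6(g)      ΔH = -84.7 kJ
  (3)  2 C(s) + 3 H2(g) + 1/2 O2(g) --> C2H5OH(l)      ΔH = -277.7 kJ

(1) reversed (reverse to put C3H6O(l) on the reactant side): +248.1 kJ
(2) reversed and × 3 (C2H6(g) must end up as a reactant; scale by 3 for the 3 C2H6(g)): (-3)·(-84.7) = +254.1 kJ
(3) as written (C2H5OH(l) already on the product side): -277.7 kJ
ΔH = (-1)·(-248.1) + (-3)·(-84.7) + (1)·(-277.7) = 224.5 kJ

ΔH = 224.5 kJ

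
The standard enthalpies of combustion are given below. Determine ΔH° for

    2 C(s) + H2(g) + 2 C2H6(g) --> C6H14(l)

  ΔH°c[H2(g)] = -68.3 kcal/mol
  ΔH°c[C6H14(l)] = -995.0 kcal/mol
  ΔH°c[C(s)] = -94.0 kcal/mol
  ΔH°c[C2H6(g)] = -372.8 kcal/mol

ΔH° = -6.9 kcal/mol

Using ΔH = Σ nΔHc°(reactants) − Σ nΔHc°(products):
= [2·(-94.0) + 1·(-68.3) + 2·(-372.8)] − [1·(-995.0)]
= -6.9 kcal/mol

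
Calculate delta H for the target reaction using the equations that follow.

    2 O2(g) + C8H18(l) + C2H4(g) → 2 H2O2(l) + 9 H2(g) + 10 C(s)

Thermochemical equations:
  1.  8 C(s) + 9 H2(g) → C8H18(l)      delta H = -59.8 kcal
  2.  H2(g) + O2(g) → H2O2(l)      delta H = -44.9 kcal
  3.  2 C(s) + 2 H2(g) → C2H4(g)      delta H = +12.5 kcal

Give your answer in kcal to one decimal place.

delta H = -42.5 kcal

eq. 1 reversed (C8H18(l) must end up as a reactant): +59.8 kcal
eq. 2 × 2 (scale by 2 for the 2 H2O2(l)): (2)·(-44.9) = -89.8 kcal
eq. 3 reversed (reverse to put C2H4(g) on the reactant side): -12.5 kcal
Since enthalpy is a state function, delta H = (-1)·(-59.8) + (2)·(-44.9) + (-1)·(+12.5) = -42.5 kcal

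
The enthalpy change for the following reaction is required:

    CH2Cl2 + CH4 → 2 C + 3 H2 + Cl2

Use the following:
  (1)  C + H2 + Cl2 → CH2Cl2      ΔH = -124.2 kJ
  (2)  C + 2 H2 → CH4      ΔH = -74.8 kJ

ΔH = 199.0 kJ

(1) reversed (reverse to put CH2Cl2 on the reactant side): +124.2 kJ
(2) reversed (CH4 must end up as a reactant): +74.8 kJ
Since enthalpy is a state function, ΔH = (-1)·(-124.2) + (-1)·(-74.8) = 199.0 kJ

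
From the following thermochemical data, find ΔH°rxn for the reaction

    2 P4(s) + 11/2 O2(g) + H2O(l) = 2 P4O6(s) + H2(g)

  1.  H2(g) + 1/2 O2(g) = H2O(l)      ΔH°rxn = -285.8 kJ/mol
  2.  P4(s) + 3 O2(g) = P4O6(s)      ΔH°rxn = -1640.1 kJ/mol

eq. 1 reversed: +285.8 kJ/mol
eq. 2 × 2: (2)·(-1640.1) = -3280.2 kJ/mol
ΔH°rxn = (+285.8) + (-3280.2) = -2994.4 kJ/mol

ΔH°rxn = -2994.4 kJ/mol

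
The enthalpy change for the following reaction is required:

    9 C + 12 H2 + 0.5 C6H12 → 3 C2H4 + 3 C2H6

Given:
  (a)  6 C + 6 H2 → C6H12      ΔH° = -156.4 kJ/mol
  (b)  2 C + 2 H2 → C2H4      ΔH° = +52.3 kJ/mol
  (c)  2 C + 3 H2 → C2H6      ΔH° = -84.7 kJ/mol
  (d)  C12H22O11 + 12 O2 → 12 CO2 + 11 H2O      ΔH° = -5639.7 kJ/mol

(a) reversed and × 1/2 (C6H12 must end up as a reactant; ×1/2 to match 1/2 C6H12 in the target): (-1/2)·(-156.4) = +78.2 kJ/mol
(b) × 3 (scale by 3 for the 3 C2H4): (3)·(+52.3) = +156.9 kJ/mol
(c) × 3 (scale by 3 for the 3 C2H6): (3)·(-84.7) = -254.1 kJ/mol
(d): not needed (C12H22O11 appears nowhere else).
Combining the equations, ΔH° = (-1/2)·(-156.4) + (3)·(+52.3) + (3)·(-84.7) = -19.0 kJ/mol

ΔH° = -19.0 kJ/mol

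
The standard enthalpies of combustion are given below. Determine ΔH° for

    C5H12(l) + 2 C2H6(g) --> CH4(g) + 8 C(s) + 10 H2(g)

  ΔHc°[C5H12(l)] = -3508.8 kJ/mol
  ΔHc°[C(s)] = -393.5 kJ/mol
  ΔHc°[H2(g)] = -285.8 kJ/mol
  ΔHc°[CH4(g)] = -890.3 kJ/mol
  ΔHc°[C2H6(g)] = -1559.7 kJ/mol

With combustion enthalpies, reactants minus products:
= [1·(-3508.8) + 2·(-1559.7)] − [1·(-890.3) + 8·(-393.5) + 10·(-285.8)]
= 268.1 kJ/mol

ΔH° = 268.1 kJ/mol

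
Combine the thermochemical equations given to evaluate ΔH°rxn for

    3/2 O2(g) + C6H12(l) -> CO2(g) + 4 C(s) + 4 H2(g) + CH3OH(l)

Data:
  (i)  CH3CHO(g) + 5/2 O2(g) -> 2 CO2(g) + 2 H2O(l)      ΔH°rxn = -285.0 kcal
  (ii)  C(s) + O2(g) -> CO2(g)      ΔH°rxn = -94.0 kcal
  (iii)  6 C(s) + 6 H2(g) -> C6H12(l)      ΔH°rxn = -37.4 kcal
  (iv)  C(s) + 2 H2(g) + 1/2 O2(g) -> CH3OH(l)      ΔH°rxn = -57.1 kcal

ΔH°rxn = -113.7 kcal

(i): not needed (H2O(l) appears nowhere else).
(ii) as written: -94.0 kcal
(iii) reversed (C6H12(l) must end up as a reactant): +37.4 kcal
(iv) as written (CH3OH(l) already on the product side): -57.1 kcal
Summing the manipulated equations, ΔH°rxn = (1)·(-94.0) + (-1)·(-37.4) + (1)·(-57.1) = -113.7 kcal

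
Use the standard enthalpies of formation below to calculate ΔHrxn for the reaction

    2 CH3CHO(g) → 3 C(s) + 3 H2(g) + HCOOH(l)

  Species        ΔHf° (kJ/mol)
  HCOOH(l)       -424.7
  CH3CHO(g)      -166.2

ΔH°rxn = Σ nΔHf°(products) − Σ nΔHf°(reactants).
Products: 3·(+0.0) + 3·(+0.0) + 1·(-424.7) = -424.7
Reactants: 2·(-166.2) = -332.4
ΔHrxn = (-424.7) − (-332.4) = -92.3 kJ/mol

ΔHrxn = -92.3 kJ/mol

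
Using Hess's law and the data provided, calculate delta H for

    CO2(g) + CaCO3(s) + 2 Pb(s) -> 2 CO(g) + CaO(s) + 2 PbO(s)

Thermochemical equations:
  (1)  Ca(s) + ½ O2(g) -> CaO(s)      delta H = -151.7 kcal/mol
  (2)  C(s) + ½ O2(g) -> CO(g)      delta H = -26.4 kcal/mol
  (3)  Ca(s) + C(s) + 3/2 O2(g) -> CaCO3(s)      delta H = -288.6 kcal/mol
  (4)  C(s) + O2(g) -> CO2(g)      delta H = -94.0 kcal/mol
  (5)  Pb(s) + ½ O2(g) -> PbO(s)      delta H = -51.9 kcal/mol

(1) as written: -151.7 kcal/mol
(2) × 2: (2)·(-26.4) = -52.8 kcal/mol
(3) reversed: +288.6 kcal/mol
(4) reversed: +94.0 kcal/mol
(5) × 2: (2)·(-51.9) = -103.8 kcal/mol
Since enthalpy is a state function, delta H = (1)·(-151.7) + (2)·(-26.4) + (-1)·(-288.6) + (-1)·(-94.0) + (2)·(-51.9) = 74.3 kcal/mol

delta H = 74.3 kcal/mol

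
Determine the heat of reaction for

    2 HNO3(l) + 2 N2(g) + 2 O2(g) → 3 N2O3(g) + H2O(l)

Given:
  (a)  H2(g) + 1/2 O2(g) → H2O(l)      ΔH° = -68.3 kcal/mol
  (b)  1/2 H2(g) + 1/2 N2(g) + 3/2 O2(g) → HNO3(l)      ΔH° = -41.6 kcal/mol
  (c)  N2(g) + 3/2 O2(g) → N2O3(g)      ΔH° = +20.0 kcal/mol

ΔH° = 74.9 kcal/mol

(a) as written: -68.3 kcal/mol
(b) reversed and × 2: (-2)·(-41.6) = +83.2 kcal/mol
(c) × 3: (3)·(+20.0) = +60.0 kcal/mol
Since enthalpy is a state function, ΔH° = (1)·(-68.3) + (-2)·(-41.6) + (3)·(+20.0) = 74.9 kcal/mol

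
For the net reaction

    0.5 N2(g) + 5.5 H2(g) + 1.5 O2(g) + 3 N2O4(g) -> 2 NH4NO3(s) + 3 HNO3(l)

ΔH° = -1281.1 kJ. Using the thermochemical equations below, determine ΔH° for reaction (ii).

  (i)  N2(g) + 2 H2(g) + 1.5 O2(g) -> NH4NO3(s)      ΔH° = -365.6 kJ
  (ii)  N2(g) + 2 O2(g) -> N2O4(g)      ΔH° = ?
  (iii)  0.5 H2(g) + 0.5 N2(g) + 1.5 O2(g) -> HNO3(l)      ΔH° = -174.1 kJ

(i) × 2 (scale by 2 for the 2 NH4NO3(s)): (2)·(-365.6) = -731.2 kJ
(ii) reversed and × 3 (N2O4(g) must end up as a reactant; ×3 to match 3 N2O4(g) in the target): contributes −3·x
(iii) × 3 (scale by 3 for the 3 HNO3(l)): (3)·(-174.1) = -522.3 kJ
-1281.1 = (-731.2) + (-522.3) − 3·x
x = (-1281.1 − (-1253.5)) / (-3) = 9.2 kJ

ΔH° = 9.2 kJ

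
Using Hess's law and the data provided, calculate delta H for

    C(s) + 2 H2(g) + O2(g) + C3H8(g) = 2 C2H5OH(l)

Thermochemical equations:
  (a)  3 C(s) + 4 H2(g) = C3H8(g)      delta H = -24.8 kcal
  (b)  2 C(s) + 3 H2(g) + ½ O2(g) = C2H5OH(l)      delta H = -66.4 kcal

(a) reversed (reverse to put C3H8(g) on the reactant side): +24.8 kcal
(b) × 2 (scale by 2 for the 2 C2H5OH(l)): (2)·(-66.4) = -132.8 kcal
delta H = (-1)·(-24.8) + (2)·(-66.4) = -108.0 kcal

delta H = -108.0 kcal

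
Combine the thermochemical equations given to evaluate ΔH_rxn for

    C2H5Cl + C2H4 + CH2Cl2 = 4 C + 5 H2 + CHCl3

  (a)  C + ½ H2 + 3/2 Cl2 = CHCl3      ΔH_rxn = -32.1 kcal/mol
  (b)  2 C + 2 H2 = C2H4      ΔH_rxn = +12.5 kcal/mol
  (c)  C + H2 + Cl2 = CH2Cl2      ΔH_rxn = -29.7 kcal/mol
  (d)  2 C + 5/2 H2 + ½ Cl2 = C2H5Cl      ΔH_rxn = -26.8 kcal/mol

ΔH_rxn = 11.9 kcal/mol

(a) as written (CHCl3 already on the product side): -32.1 kcal/mol
(b) reversed (C2H4 must end up as a reactant): -12.5 kcal/mol
(c) reversed (reverse to put CH2Cl2 on the reactant side): +29.7 kcal/mol
(d) reversed (reverse to put C2H5Cl on the reactant side): +26.8 kcal/mol
Combining the equations, ΔH_rxn = (1)·(-32.1) + (-1)·(+12.5) + (-1)·(-29.7) + (-1)·(-26.8) = 11.9 kcal/mol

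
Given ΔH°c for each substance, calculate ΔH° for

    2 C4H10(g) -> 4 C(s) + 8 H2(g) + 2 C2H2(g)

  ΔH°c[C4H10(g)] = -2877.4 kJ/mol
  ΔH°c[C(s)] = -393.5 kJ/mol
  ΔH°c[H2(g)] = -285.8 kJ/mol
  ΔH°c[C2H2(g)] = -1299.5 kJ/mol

Using ΔH = Σ nΔHc°(reactants) − Σ nΔHc°(products):
= [2·(-2877.4)] − [4·(-393.5) + 8·(-285.8) + 2·(-1299.5)]
= 704.6 kJ/mol

ΔH° = 704.6 kJ/mol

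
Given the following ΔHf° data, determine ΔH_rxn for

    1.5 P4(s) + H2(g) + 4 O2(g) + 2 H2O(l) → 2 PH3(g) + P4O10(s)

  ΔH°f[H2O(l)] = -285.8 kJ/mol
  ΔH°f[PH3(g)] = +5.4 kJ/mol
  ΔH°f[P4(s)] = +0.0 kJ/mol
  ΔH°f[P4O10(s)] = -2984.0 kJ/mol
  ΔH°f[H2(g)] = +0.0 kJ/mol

ΔH_rxn = -2401.6 kJ/mol

Products: 2·(+5.4) + 1·(-2984.0) = -2973.2
Reactants: 3/2·(+0.0) + 1·(+0.0) + 4·(+0.0) + 2·(-285.8) = -571.6
ΔH_rxn = (-2973.2) − (-571.6) = -2401.6 kJ/mol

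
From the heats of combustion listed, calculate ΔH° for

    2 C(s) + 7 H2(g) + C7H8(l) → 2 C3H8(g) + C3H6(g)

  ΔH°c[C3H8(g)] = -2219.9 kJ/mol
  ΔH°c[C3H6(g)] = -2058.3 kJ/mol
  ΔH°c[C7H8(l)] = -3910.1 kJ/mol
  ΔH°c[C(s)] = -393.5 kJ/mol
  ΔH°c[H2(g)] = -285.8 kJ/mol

With combustion enthalpies, reactants minus products:
= [2·(-393.5) + 7·(-285.8) + 1·(-3910.1)] − [2·(-2219.9) + 1·(-2058.3)]
= -199.6 kJ/mol

ΔH° = -199.6 kJ/mol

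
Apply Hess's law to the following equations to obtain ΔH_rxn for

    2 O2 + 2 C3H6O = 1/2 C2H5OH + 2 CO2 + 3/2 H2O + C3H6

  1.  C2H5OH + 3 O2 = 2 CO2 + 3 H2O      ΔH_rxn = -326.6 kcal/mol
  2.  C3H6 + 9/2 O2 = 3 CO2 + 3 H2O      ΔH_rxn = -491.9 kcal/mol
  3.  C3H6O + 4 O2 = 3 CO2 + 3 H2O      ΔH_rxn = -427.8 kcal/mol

ΔH_rxn = -200.4 kcal/mol

eq. 1 reversed and × 1/2 (reverse to put C2H5OH on the product side; scale by 1/2 for the 1/2 C2H5OH): (-1/2)·(-326.6) = +163.3 kcal/mol
eq. 2 reversed (reverse to put C3H6 on the product side): +491.9 kcal/mol
eq. 3 × 2 (scale by 2 for the 2 C3H6O): (2)·(-427.8) = -855.6 kcal/mol
Combining the equations, ΔH_rxn = (-1/2)·(-326.6) + (-1)·(-491.9) + (2)·(-427.8) = -200.4 kcal/mol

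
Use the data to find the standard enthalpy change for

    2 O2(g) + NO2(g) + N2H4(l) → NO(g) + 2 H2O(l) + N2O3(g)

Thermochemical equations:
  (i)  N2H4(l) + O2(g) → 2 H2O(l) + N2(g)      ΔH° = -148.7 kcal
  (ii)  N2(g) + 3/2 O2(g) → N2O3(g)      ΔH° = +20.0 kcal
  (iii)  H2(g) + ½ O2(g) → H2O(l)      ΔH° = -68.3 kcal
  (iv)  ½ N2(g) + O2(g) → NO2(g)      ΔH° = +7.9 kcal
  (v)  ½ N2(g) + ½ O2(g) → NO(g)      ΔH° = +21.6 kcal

(i) as written (N2H4(l) already on the reactant side): -148.7 kcal
(ii) as written (N2O3(g) already on the product side): +20.0 kcal
(iii): not needed (H2(g) appears nowhere else).
(iv) reversed (reverse to put NO2(g) on the reactant side): -7.9 kcal
(v) as written (NO(g) already on the product side): +21.6 kcal
Summing the manipulated equations, ΔH° = (-148.7) + (+20.0) + (-7.9) + (+21.6) = -115.0 kcal

ΔH° = -115.0 kcal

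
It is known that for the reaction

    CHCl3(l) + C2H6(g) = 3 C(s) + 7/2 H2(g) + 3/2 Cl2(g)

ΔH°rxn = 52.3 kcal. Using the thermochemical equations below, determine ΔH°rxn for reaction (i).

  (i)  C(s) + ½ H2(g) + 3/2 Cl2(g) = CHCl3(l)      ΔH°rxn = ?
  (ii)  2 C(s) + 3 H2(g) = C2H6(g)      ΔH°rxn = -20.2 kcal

(i) reversed (CHCl3(l) must end up as a reactant): contributes −x
(ii) reversed (C2H6(g) must end up as a reactant): +20.2 kcal
+52.3 = (+20.2) − x
x = (+52.3 − (+20.2)) / (-1) = -32.1 kcal

ΔH°rxn = -32.1 kcal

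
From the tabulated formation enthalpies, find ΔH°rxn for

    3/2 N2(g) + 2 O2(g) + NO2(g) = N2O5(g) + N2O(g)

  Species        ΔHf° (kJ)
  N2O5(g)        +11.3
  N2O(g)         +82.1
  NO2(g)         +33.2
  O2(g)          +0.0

Products: 1·(+11.3) + 1·(+82.1) = +93.4
Reactants: 3/2·(+0.0) + 2·(+0.0) + 1·(+33.2) = +33.2
ΔH°rxn = (+93.4) − (+33.2) = 60.2 kJ

ΔH°rxn = 60.2 kJ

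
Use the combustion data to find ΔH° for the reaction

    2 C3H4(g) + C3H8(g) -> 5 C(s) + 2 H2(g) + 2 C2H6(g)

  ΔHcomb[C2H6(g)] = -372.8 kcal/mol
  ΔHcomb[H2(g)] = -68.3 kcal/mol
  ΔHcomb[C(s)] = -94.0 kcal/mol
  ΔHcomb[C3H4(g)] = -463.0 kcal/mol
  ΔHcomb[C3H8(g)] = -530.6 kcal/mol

ΔH° = -104.4 kcal/mol

Using ΔH = Σ nΔHc°(reactants) − Σ nΔHc°(products):
= [2·(-463.0) + 1·(-530.6)] − [5·(-94.0) + 2·(-68.3) + 2·(-372.8)]
= -104.4 kcal/mol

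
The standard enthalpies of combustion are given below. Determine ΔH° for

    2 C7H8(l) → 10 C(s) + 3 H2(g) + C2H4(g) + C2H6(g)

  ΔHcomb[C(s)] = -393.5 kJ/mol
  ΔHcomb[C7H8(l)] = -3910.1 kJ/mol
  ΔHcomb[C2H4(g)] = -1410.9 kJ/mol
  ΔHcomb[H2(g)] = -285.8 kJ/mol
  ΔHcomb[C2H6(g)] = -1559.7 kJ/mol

With combustion enthalpies, reactants minus products:
= [2·(-3910.1)] − [10·(-393.5) + 3·(-285.8) + 1·(-1410.9) + 1·(-1559.7)]
= -57.2 kJ/mol

ΔH° = -57.2 kJ/mol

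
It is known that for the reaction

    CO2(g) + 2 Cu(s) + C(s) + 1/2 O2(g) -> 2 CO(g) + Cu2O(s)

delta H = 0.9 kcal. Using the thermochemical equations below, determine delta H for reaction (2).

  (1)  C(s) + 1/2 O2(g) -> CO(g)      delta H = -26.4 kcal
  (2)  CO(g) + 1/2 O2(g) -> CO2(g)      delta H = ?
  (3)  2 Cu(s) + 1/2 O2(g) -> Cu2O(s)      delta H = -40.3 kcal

delta H = -67.6 kcal

(1) as written (C(s) already on the reactant side): -26.4 kcal
(2) reversed (reverse to put CO2(g) on the reactant side): contributes −x
(3) as written (Cu2O(s) already on the product side): -40.3 kcal
+0.9 = (-26.4) + (-40.3) − x
x = (+0.9 − (-66.7)) / (-1) = -67.6 kcal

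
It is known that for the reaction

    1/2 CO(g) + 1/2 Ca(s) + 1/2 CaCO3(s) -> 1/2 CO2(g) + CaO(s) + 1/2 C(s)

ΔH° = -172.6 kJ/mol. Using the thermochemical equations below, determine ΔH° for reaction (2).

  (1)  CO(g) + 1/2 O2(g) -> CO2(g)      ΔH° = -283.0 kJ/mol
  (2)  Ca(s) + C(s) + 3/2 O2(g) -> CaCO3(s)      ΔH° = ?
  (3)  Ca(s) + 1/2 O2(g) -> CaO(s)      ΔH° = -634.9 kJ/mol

(1) × 1/2: (1/2)·(-283.0) = -141.5 kJ/mol
(2) reversed and × 1/2: contributes −1/2·x
(3) as written: -634.9 kJ/mol
-172.6 = (-141.5) + (-634.9) − 1/2·x
x = (-172.6 − (-776.4)) / (-1/2) = -1207.6 kJ/mol

ΔH° = -1207.6 kJ/mol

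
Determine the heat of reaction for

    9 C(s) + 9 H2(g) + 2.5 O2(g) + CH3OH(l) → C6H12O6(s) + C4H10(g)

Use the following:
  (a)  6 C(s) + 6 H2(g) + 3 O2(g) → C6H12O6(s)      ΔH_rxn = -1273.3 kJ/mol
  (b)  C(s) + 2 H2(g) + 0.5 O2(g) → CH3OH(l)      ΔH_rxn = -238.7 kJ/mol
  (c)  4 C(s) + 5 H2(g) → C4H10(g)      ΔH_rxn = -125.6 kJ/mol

ΔH_rxn = -1160.2 kJ/mol

(a) as written (C6H12O6(s) already on the product side): -1273.3 kJ/mol
(b) reversed (CH3OH(l) must end up as a reactant): +238.7 kJ/mol
(c) as written (C4H10(g) already on the product side): -125.6 kJ/mol
By Hess's law, ΔH_rxn = (1)·(-1273.3) + (-1)·(-238.7) + (1)·(-125.6) = -1160.2 kJ/mol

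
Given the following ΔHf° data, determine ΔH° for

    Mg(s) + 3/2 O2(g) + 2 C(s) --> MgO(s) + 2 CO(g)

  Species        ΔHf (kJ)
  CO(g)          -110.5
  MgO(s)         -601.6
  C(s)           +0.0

ΔH° = -822.6 kJ

Products: 1·(-601.6) + 2·(-110.5) = -822.6
Reactants: 1·(+0.0) + 3/2·(+0.0) + 2·(+0.0) = +0.0
ΔH° = (-822.6) − (+0.0) = -822.6 kJ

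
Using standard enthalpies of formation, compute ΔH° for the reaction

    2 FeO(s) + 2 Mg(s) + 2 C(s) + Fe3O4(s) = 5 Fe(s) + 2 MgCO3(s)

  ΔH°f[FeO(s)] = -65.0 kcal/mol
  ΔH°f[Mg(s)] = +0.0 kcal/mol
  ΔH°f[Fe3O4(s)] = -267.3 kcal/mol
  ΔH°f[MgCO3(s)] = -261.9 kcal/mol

ΔH°rxn = Σ nΔHf°(products) − Σ nΔHf°(reactants).
Products: 5·(+0.0) + 2·(-261.9) = -523.8
Reactants: 2·(-65.0) + 2·(+0.0) + 2·(+0.0) + 1·(-267.3) = -397.3
ΔH° = (-523.8) − (-397.3) = -126.5 kcal/mol

ΔH° = -126.5 kcal/mol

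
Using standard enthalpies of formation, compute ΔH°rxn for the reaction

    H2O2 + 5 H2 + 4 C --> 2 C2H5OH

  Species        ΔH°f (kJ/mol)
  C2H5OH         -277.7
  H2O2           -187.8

Products: 2·(-277.7) = -555.4
Reactants: 1·(-187.8) + 5·(+0.0) + 4·(+0.0) = -187.8
ΔH°rxn = (-555.4) − (-187.8) = -367.6 kJ/mol

ΔH°rxn = -367.6 kJ/mol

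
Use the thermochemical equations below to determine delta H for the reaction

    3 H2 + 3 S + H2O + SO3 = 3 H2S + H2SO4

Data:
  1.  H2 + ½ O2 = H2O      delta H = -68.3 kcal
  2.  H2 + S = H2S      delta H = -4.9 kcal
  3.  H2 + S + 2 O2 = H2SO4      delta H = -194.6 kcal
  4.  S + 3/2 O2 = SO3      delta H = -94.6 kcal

eq. 1 reversed: +68.3 kcal
eq. 2 × 3: (3)·(-4.9) = -14.7 kcal
eq. 3 as written: -194.6 kcal
eq. 4 reversed: +94.6 kcal
delta H = (+68.3) + (-14.7) + (-194.6) + (+94.6) = -46.4 kcal

delta H = -46.4 kcal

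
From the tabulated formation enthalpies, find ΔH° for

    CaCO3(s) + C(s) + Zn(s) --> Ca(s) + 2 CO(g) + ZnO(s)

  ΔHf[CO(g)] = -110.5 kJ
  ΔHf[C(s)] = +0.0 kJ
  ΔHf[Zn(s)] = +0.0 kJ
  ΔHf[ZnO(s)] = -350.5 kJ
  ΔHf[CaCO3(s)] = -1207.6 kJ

ΔH° = 636.1 kJ

ΔH°rxn = Σ nΔHf°(products) − Σ nΔHf°(reactants).
Products: 1·(+0.0) + 2·(-110.5) + 1·(-350.5) = -571.5
Reactants: 1·(-1207.6) + 1·(+0.0) + 1·(+0.0) = -1207.6
ΔH° = (-571.5) − (-1207.6) = 636.1 kJ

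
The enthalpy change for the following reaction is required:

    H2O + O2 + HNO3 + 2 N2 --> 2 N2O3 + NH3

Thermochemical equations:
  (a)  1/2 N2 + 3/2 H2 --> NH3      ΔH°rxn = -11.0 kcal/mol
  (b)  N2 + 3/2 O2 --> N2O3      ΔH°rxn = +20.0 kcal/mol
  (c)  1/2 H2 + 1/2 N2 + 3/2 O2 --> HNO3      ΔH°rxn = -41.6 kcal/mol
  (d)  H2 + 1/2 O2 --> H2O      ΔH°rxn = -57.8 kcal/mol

ΔH°rxn = 128.4 kcal/mol

(a) as written: -11.0 kcal/mol
(b) × 2: (2)·(+20.0) = +40.0 kcal/mol
(c) reversed: +41.6 kcal/mol
(d) reversed: +57.8 kcal/mol
Combining the equations, ΔH°rxn = (-11.0) + (+40.0) + (+41.6) + (+57.8) = 128.4 kcal/mol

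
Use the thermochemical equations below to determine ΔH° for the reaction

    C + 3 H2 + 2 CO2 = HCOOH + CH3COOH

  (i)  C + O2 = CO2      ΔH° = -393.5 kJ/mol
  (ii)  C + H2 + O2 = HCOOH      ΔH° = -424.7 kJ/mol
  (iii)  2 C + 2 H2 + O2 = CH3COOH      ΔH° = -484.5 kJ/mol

(i) reversed and × 2: (-2)·(-393.5) = +787.0 kJ/mol
(ii) as written: -424.7 kJ/mol
(iii) as written: -484.5 kJ/mol
Since enthalpy is a state function, ΔH° = (+787.0) + (-424.7) + (-484.5) = -122.2 kJ/mol

ΔH° = -122.2 kJ/mol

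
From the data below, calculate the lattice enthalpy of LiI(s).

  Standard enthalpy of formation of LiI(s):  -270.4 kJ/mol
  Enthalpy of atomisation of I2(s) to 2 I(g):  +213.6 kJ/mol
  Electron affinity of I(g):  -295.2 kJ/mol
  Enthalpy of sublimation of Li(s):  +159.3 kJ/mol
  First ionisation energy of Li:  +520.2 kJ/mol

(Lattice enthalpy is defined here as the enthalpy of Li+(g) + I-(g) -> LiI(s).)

ΔHf° = 1·ΔHsub + 1·(ΣIE) + 1/2·D(I2) + 1·EA + U
-270.4 = 1·(+159.3) + 1·(+520.2) + 1/2·(+213.6) + 1·(-295.2) + U
U = -270.4 − (+491.1) = -761.5 kJ/mol

U = -761.5 kJ/mol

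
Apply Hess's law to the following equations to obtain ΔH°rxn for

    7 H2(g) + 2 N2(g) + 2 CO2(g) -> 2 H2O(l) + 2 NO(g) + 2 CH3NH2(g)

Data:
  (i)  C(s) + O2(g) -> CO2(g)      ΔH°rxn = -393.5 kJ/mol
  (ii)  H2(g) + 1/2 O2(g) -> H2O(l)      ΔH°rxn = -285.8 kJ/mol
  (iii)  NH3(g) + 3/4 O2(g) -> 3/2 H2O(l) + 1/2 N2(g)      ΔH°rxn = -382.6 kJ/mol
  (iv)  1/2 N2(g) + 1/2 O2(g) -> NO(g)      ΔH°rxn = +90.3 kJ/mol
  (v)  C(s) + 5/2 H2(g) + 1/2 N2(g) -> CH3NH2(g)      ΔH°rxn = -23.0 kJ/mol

(i) reversed and × 2: (-2)·(-393.5) = +787.0 kJ/mol
(ii) × 2: (2)·(-285.8) = -571.6 kJ/mol
(iii): not needed.
(iv) × 2: (2)·(+90.3) = +180.6 kJ/mol
(v) × 2: (2)·(-23.0) = -46.0 kJ/mol
ΔH°rxn = (-2)·(-393.5) + (2)·(-285.8) + (2)·(+90.3) + (2)·(-23.0) = 350.0 kJ/mol

ΔH°rxn = 350.0 kJ/mol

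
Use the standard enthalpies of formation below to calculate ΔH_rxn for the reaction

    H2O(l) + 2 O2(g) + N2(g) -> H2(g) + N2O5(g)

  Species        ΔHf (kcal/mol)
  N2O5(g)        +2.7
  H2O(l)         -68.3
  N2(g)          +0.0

Products: 1·(+0.0) + 1·(+2.7) = +2.7
Reactants: 1·(-68.3) + 2·(+0.0) + 1·(+0.0) = -68.3
ΔH_rxn = (+2.7) − (-68.3) = 71.0 kcal/mol

ΔH_rxn = 71.0 kcal/mol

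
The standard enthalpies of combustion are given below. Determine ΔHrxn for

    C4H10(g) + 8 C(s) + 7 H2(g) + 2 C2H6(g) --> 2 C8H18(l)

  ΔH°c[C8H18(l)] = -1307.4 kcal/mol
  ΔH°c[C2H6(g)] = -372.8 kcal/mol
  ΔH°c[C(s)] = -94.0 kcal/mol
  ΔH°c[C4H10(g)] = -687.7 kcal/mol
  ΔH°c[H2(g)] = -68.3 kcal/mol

ΔHrxn = -48.6 kcal/mol

Using ΔH = Σ nΔHc°(reactants) − Σ nΔHc°(products):
= [1·(-687.7) + 8·(-94.0) + 7·(-68.3) + 2·(-372.8)] − [2·(-1307.4)]
= -48.6 kcal/mol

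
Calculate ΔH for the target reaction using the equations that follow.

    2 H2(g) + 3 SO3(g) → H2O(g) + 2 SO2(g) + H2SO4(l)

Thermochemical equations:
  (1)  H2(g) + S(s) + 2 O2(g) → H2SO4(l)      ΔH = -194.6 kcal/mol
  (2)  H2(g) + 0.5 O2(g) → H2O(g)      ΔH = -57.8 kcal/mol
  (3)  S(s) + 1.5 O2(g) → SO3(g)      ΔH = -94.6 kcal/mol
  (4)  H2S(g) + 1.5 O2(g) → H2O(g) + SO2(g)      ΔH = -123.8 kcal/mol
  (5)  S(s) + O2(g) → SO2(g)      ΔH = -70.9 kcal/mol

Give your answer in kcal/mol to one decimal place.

ΔH = -110.4 kcal/mol

(1) as written: -194.6 kcal/mol
(2) as written: -57.8 kcal/mol
(3) reversed and × 3: (-3)·(-94.6) = +283.8 kcal/mol
(4): not needed.
(5) × 2: (2)·(-70.9) = -141.8 kcal/mol
ΔH = (1)·(-194.6) + (1)·(-57.8) + (-3)·(-94.6) + (2)·(-70.9) = -110.4 kcal/mol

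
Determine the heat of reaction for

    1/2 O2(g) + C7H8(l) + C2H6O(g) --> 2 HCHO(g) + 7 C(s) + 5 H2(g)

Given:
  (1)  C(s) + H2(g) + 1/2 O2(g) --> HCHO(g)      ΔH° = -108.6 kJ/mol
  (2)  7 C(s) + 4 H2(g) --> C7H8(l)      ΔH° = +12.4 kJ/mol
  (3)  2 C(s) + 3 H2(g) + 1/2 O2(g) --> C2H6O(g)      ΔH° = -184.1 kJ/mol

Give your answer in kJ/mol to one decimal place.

ΔH° = -45.5 kJ/mol

(1) × 2: (2)·(-108.6) = -217.2 kJ/mol
(2) reversed: -12.4 kJ/mol
(3) reversed: +184.1 kJ/mol
Since enthalpy is a state function, ΔH° = (2)·(-108.6) + (-1)·(+12.4) + (-1)·(-184.1) = -45.5 kJ/mol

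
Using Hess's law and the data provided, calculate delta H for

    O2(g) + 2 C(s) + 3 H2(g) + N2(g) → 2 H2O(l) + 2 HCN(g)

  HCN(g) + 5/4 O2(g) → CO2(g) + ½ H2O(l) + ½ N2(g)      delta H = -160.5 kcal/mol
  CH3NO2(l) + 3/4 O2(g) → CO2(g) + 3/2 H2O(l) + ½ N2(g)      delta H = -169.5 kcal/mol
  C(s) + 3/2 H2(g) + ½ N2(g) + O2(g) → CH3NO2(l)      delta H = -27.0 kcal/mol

equation 1 reversed and × 2 (reverse to put HCN(g) on the product side; scale by 2 for the 2 HCN(g)): (-2)·(-160.5) = +321.0 kcal/mol
equation 2 × 2: (2)·(-169.5) = -339.0 kcal/mol
equation 3 × 2 (scale by 2 for the 2 C(s)): (2)·(-27.0) = -54.0 kcal/mol
delta H = (+321.0) + (-339.0) + (-54.0) = -72.0 kcal/mol

delta H = -72.0 kcal/mol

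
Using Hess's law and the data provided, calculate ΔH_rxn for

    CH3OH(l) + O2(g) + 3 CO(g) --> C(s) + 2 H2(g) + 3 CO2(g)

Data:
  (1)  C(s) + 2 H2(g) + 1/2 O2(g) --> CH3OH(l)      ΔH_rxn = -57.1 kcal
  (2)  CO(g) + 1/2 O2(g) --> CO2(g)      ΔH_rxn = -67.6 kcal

(1) reversed: +57.1 kcal
(2) × 3: (3)·(-67.6) = -202.8 kcal
By Hess's law, ΔH_rxn = (-1)·(-57.1) + (3)·(-67.6) = -145.7 kcal

ΔH_rxn = -145.7 kcal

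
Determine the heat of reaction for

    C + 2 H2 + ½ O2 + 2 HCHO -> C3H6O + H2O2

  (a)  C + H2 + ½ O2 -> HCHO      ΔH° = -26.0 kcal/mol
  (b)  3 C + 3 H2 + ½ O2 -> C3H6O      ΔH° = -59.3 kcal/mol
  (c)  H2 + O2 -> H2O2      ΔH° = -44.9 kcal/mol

ΔH° = -52.2 kcal/mol

(a) reversed and × 2 (reverse to put HCHO on the reactant side; scale by 2 for the 2 HCHO): (-2)·(-26.0) = +52.0 kcal/mol
(b) as written (C3H6O already on the product side): -59.3 kcal/mol
(c) as written (H2O2 already on the product side): -44.9 kcal/mol
Since enthalpy is a state function, ΔH° = (-2)·(-26.0) + (1)·(-59.3) + (1)·(-44.9) = -52.2 kcal/mol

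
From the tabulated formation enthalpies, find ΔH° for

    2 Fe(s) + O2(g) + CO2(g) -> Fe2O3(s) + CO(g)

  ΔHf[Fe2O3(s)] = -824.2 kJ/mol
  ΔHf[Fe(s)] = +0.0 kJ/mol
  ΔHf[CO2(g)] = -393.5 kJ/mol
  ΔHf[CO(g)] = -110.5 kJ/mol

ΔH° = -541.2 kJ/mol

Products: 1·(-824.2) + 1·(-110.5) = -934.7
Reactants: 2·(+0.0) + 1·(+0.0) + 1·(-393.5) = -393.5
ΔH° = (-934.7) − (-393.5) = -541.2 kJ/mol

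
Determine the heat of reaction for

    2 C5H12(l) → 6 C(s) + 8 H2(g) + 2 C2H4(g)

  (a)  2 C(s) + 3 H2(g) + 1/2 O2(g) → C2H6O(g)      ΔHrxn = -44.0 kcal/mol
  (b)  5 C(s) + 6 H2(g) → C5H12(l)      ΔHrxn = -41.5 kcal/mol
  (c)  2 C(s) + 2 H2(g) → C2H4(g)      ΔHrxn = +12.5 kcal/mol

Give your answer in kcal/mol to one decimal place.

ΔHrxn = 108.0 kcal/mol

(a): not needed.
(b) reversed and × 2: (-2)·(-41.5) = +83.0 kcal/mol
(c) × 2: (2)·(+12.5) = +25.0 kcal/mol
ΔHrxn = (-2)·(-41.5) + (2)·(+12.5) = 108.0 kcal/mol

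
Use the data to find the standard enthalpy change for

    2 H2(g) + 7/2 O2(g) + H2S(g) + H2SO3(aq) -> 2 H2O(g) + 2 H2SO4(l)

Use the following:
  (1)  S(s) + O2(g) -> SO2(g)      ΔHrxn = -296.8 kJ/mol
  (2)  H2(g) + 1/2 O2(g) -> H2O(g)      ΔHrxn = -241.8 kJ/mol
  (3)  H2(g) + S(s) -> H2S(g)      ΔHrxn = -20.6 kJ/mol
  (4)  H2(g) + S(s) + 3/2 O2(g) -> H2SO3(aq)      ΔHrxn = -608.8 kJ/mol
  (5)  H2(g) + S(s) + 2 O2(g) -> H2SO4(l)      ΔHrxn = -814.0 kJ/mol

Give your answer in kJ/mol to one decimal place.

(1): not needed.
(2) × 2: (2)·(-241.8) = -483.6 kJ/mol
(3) reversed: +20.6 kJ/mol
(4) reversed: +608.8 kJ/mol
(5) × 2: (2)·(-814.0) = -1628.0 kJ/mol
Since enthalpy is a state function, ΔHrxn = (-483.6) + (+20.6) + (+608.8) + (-1628.0) = -1482.2 kJ/mol

ΔHrxn = -1482.2 kJ/mol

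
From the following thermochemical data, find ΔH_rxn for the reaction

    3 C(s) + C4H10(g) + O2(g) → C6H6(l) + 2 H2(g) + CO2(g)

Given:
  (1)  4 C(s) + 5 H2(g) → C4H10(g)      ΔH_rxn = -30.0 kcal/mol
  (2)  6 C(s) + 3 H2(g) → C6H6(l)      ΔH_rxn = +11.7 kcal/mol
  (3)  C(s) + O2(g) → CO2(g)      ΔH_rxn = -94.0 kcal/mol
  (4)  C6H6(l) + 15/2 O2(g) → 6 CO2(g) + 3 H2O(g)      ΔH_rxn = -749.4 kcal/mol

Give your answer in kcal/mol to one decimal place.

(1) reversed: +30.0 kcal/mol
(2) as written: +11.7 kcal/mol
(3) as written: -94.0 kcal/mol
(4): not needed.
ΔH_rxn = (+30.0) + (+11.7) + (-94.0) = -52.3 kcal/mol

ΔH_rxn = -52.3 kcal/mol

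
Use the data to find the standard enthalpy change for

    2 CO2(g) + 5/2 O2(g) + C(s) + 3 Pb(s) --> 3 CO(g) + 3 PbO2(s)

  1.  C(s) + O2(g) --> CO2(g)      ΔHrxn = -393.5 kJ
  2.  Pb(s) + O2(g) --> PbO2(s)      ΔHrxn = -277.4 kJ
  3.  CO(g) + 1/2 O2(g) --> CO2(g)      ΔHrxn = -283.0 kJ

ΔHrxn = -376.7 kJ

eq. 1 as written (C(s) already on the reactant side): -393.5 kJ
eq. 2 × 3 (scale by 3 for the 3 PbO2(s)): (3)·(-277.4) = -832.2 kJ
eq. 3 reversed and × 3 (reverse to put CO(g) on the product side; scale by 3 for the 3 CO(g)): (-3)·(-283.0) = +849.0 kJ
By Hess's law, ΔHrxn = (-393.5) + (-832.2) + (+849.0) = -376.7 kJ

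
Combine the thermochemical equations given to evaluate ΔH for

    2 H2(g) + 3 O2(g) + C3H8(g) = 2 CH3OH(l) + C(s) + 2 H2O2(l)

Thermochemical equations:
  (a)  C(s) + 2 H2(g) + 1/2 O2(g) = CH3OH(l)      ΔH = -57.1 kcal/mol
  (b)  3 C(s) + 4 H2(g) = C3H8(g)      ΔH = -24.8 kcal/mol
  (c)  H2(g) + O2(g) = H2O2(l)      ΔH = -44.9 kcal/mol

ΔH = -179.2 kcal/mol

(a) × 2 (scale by 2 for the 2 CH3OH(l)): (2)·(-57.1) = -114.2 kcal/mol
(b) reversed (reverse to put C3H8(g) on the reactant side): +24.8 kcal/mol
(c) × 2 (×2 to match 2 H2O2(l) in the target): (2)·(-44.9) = -89.8 kcal/mol
ΔH = (2)·(-57.1) + (-1)·(-24.8) + (2)·(-44.9) = -179.2 kcal/mol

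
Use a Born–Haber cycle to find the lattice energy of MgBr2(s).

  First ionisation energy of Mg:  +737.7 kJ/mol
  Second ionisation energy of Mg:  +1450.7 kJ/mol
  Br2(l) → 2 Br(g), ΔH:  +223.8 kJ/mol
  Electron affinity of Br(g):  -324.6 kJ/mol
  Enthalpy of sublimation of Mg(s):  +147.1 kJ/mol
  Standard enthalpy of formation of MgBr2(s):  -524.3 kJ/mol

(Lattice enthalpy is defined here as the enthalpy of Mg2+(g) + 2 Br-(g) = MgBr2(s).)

ΔHf° = 1·ΔHsub + 1·(ΣIE) + 1·D(Br2) + 2·EA + U
-524.3 = 1·(+147.1) + 1·(+2188.4) + 1·(+223.8) + 2·(-324.6) + U
U = -524.3 − (+1910.1) = -2434.4 kJ/mol

U = -2434.4 kJ/mol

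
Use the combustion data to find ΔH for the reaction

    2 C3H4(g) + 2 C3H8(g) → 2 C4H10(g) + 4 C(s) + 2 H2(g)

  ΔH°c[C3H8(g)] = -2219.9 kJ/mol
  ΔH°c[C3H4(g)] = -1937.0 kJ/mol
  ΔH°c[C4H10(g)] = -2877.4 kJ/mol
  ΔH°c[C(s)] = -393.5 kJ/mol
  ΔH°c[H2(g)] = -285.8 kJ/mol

ΔH = -413.4 kJ/mol

Using ΔH = Σ nΔHc°(reactants) − Σ nΔHc°(products):
= [2·(-1937.0) + 2·(-2219.9)] − [2·(-2877.4) + 4·(-393.5) + 2·(-285.8)]
= -413.4 kJ/mol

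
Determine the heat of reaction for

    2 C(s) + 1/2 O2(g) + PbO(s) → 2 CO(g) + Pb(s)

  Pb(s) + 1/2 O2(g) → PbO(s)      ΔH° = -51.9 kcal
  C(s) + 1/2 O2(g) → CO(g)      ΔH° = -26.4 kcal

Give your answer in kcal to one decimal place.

ΔH° = -0.9 kcal

equation 1 reversed (reverse to put PbO(s) on the reactant side): +51.9 kcal
equation 2 × 2 (×2 to match 2 CO(g) in the target): (2)·(-26.4) = -52.8 kcal
ΔH° = (-1)·(-51.9) + (2)·(-26.4) = -0.9 kcal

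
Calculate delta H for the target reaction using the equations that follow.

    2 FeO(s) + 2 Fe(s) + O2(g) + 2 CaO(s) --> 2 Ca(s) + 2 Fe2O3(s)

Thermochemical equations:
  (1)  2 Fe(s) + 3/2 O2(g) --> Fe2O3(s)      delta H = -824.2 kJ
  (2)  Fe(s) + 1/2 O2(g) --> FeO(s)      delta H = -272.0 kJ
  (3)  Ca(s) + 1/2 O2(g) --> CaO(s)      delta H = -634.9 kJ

delta H = 165.4 kJ

(1) × 2 (×2 to match 2 Fe2O3(s) in the target): (2)·(-824.2) = -1648.4 kJ
(2) reversed and × 2 (reverse to put FeO(s) on the reactant side; ×2 to match 2 FeO(s) in the target): (-2)·(-272.0) = +544.0 kJ
(3) reversed and × 2 (reverse to put CaO(s) on the reactant side; ×2 to match 2 CaO(s) in the target): (-2)·(-634.9) = +1269.8 kJ
delta H = (-1648.4) + (+544.0) + (+1269.8) = 165.4 kJ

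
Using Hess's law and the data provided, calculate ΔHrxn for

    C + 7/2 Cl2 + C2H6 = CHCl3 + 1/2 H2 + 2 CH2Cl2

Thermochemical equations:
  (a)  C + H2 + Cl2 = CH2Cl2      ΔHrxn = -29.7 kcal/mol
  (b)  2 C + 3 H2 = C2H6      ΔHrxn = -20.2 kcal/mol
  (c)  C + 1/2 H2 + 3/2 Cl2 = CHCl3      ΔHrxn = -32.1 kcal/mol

(a) × 2: (2)·(-29.7) = -59.4 kcal/mol
(b) reversed: +20.2 kcal/mol
(c) as written: -32.1 kcal/mol
ΔHrxn = (-59.4) + (+20.2) + (-32.1) = -71.3 kcal/mol

ΔHrxn = -71.3 kcal/mol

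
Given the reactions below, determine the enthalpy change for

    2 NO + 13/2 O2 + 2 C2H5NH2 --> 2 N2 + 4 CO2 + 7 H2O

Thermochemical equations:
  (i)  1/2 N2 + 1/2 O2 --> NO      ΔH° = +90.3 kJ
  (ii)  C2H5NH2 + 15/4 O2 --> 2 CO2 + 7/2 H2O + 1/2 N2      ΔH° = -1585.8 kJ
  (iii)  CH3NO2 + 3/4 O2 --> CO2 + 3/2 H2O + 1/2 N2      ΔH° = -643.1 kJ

ΔH° = -3352.2 kJ

(i) reversed and × 2: (-2)·(+90.3) = -180.6 kJ
(ii) × 2: (2)·(-1585.8) = -3171.6 kJ
(iii): not needed.
Since enthalpy is a state function, ΔH° = (-180.6) + (-3171.6) = -3352.2 kJ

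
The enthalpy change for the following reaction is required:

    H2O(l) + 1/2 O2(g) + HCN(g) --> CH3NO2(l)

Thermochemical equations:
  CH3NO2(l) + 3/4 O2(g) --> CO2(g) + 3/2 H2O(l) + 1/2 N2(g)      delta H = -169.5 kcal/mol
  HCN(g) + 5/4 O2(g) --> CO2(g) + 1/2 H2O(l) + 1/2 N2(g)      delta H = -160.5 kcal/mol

delta H = 9.0 kcal/mol

equation 1 reversed: +169.5 kcal/mol
equation 2 as written: -160.5 kcal/mol
delta H = (+169.5) + (-160.5) = 9.0 kcal/mol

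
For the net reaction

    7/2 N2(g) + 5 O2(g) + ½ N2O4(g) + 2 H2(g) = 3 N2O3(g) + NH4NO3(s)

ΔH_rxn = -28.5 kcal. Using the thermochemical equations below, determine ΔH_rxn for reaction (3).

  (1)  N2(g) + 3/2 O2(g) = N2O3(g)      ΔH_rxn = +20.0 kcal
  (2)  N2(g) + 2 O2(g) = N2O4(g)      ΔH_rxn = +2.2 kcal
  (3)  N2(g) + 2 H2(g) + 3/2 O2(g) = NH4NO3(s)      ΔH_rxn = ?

(1) × 3: (3)·(+20.0) = +60.0 kcal
(2) reversed and × 1/2: (-1/2)·(+2.2) = -1.1 kcal
(3) as written: contributes x
-28.5 = (+60.0) + (-1.1) + x
x = (-28.5 − (+58.9)) / (1) = -87.4 kcal

ΔH_rxn = -87.4 kcal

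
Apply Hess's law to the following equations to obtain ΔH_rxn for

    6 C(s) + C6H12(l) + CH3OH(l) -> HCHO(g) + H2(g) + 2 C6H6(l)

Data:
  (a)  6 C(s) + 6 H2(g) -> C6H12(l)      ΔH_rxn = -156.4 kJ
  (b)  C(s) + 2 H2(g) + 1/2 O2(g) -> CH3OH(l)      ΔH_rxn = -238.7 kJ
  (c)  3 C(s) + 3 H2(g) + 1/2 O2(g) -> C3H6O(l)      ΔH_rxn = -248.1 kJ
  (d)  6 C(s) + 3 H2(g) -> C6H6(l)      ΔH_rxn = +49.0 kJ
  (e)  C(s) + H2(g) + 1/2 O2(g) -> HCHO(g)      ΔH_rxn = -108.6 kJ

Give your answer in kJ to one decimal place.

ΔH_rxn = 384.5 kJ

(a) reversed: +156.4 kJ
(b) reversed: +238.7 kJ
(c): not needed.
(d) × 2: (2)·(+49.0) = +98.0 kJ
(e) as written: -108.6 kJ
Summing the manipulated equations, ΔH_rxn = (+156.4) + (+238.7) + (+98.0) + (-108.6) = 384.5 kJ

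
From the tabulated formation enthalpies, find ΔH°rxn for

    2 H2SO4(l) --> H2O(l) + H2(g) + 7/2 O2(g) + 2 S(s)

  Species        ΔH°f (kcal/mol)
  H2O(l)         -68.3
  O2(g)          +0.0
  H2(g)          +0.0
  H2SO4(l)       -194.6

Products: 1·(-68.3) + 1·(+0.0) + 7/2·(+0.0) + 2·(+0.0) = -68.3
Reactants: 2·(-194.6) = -389.2
ΔH°rxn = (-68.3) − (-389.2) = 320.9 kcal/mol

ΔH°rxn = 320.9 kcal/mol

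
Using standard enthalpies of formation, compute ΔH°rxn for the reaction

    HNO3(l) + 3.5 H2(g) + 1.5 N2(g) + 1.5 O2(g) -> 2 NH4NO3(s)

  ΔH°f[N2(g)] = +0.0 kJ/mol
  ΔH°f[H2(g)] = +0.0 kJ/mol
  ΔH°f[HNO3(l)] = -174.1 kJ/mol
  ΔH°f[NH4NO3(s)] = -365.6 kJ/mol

ΔH°rxn = -557.1 kJ/mol

ΔH°rxn = Σ nΔHf°(products) − Σ nΔHf°(reactants).
Products: 2·(-365.6) = -731.2
Reactants: 1·(-174.1) + 7/2·(+0.0) + 3/2·(+0.0) + 3/2·(+0.0) = -174.1
ΔH°rxn = (-731.2) − (-174.1) = -557.1 kJ/mol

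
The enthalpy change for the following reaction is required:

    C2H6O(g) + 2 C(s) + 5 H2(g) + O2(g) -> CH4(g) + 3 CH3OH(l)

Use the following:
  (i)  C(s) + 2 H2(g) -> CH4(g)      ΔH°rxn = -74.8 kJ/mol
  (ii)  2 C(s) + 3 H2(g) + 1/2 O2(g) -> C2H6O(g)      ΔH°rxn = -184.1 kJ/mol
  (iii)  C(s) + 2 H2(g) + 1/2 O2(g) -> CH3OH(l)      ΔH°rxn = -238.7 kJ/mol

ΔH°rxn = -606.8 kJ/mol

(i) as written (CH4(g) already on the product side): -74.8 kJ/mol
(ii) reversed (reverse to put C2H6O(g) on the reactant side): +184.1 kJ/mol
(iii) × 3 (scale by 3 for the 3 CH3OH(l)): (3)·(-238.7) = -716.1 kJ/mol
ΔH°rxn = (1)·(-74.8) + (-1)·(-184.1) + (3)·(-238.7) = -606.8 kJ/mol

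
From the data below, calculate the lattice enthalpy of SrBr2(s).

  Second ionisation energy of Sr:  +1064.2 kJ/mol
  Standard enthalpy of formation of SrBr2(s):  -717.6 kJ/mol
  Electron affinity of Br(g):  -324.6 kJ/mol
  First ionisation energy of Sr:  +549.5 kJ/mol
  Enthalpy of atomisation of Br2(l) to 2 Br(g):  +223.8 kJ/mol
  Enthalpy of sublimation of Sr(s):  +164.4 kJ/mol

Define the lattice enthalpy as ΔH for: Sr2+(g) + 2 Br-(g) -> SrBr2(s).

ΔHf° = 1·ΔHsub + 1·(ΣIE) + 1·D(Br2) + 2·EA + U
-717.6 = 1·(+164.4) + 1·(+1613.7) + 1·(+223.8) + 2·(-324.6) + U
U = -717.6 − (+1352.7) = -2070.3 kJ/mol

U = -2070.3 kJ/mol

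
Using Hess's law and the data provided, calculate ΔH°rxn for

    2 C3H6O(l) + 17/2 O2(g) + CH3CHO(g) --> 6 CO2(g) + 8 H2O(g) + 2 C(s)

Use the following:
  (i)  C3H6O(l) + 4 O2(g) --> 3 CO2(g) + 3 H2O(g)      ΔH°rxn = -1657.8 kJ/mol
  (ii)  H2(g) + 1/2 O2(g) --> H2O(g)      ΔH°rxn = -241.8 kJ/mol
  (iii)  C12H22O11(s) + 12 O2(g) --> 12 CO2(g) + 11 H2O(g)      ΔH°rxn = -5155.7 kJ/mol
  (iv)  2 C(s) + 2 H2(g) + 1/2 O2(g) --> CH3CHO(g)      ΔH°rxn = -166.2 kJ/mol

(i) × 2: (2)·(-1657.8) = -3315.6 kJ/mol
(ii) × 2: (2)·(-241.8) = -483.6 kJ/mol
(iii): not needed.
(iv) reversed: +166.2 kJ/mol
ΔH°rxn = (-3315.6) + (-483.6) + (+166.2) = -3633.0 kJ/mol

ΔH°rxn = -3633.0 kJ/mol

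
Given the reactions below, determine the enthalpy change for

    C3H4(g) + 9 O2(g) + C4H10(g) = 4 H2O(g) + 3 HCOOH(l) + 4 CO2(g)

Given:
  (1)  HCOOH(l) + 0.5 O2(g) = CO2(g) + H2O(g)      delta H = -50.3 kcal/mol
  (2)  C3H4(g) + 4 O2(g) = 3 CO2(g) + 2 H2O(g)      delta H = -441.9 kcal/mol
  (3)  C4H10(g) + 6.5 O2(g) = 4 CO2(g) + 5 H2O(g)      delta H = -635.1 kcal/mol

delta H = -926.1 kcal/mol

(1) reversed and × 3 (HCOOH(l) must end up as a product; ×3 to match 3 HCOOH(l) in the target): (-3)·(-50.3) = +150.9 kcal/mol
(2) as written (C3H4(g) already on the reactant side): -441.9 kcal/mol
(3) as written (C4H10(g) already on the reactant side): -635.1 kcal/mol
Summing the manipulated equations, delta H = (-3)·(-50.3) + (1)·(-441.9) + (1)·(-635.1) = -926.1 kcal/mol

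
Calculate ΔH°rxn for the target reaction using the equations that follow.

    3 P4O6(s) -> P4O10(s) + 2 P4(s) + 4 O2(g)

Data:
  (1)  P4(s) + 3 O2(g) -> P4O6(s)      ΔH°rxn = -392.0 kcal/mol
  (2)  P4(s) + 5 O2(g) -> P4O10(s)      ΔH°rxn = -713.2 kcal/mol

(1) reversed and × 3 (P4O6(s) must end up as a reactant; scale by 3 for the 3 P4O6(s)): (-3)·(-392.0) = +1176.0 kcal/mol
(2) as written (P4O10(s) already on the product side): -713.2 kcal/mol
ΔH°rxn = (-3)·(-392.0) + (1)·(-713.2) = 462.8 kcal/mol

ΔH°rxn = 462.8 kcal/mol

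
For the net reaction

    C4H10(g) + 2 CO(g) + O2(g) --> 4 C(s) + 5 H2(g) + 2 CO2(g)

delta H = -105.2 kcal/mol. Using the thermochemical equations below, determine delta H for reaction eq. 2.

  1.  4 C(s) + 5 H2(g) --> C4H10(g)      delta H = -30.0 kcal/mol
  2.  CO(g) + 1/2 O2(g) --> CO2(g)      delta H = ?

delta H = -67.6 kcal/mol

eq. 1 reversed (C4H10(g) must end up as a reactant): +30.0 kcal/mol
eq. 2 × 2 (×2 to match 2 CO(g) in the target): contributes 2·x
-105.2 = (+30.0) + 2·x
x = (-105.2 − (+30.0)) / (2) = -67.6 kcal/mol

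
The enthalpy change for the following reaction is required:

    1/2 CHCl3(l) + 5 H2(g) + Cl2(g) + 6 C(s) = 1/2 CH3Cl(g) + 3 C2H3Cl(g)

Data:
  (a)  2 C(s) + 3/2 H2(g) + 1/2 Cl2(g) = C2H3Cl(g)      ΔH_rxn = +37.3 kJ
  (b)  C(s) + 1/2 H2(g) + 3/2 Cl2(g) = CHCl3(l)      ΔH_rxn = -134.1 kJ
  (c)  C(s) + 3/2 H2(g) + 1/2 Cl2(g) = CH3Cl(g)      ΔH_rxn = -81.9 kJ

(a) × 3: (3)·(+37.3) = +111.9 kJ
(b) reversed and × 1/2: (-1/2)·(-134.1) = +67.05 kJ
(c) × 1/2: (1/2)·(-81.9) = -40.95 kJ
By Hess's law, ΔH_rxn = (3)·(+37.3) + (-1/2)·(-134.1) + (1/2)·(-81.9) = 138.0 kJ

ΔH_rxn = 138.0 kJ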